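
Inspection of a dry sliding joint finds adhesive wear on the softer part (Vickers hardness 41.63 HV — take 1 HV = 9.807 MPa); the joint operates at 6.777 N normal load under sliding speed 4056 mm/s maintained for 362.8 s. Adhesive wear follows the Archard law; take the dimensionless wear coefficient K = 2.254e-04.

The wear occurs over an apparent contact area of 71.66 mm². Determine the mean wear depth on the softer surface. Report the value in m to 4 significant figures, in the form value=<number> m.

All arithmetic runs at full precision. Intermediate values are shown rounded. Rounded once at the end: four significant digits.
Sliding speed v = 4056 mm/s = 4.056 m/s. Distance L = v·t = 4.056 m/s × 362.8 s = 1472 m.
Hardness H = 41.63 HV × 9.807 MPa/HV = 408.3 MPa = 4.083e+08 Pa.
Contact area A = 71.66 mm² = 7.166e-05 m².
Expressed in SI base units: W = 6.777 N, H = 4.083e+08 Pa, K = 2.254e-04.
Wear volume V = K·W·L/H = 2.254e-04 · 6.777 · 1472 / 4.083e+08 = 5.506e-09 m³.
Wear depth h = V/A = 5.506e-09 / 7.166e-05 = 7.683e-05 m.

value=7.683e-05 m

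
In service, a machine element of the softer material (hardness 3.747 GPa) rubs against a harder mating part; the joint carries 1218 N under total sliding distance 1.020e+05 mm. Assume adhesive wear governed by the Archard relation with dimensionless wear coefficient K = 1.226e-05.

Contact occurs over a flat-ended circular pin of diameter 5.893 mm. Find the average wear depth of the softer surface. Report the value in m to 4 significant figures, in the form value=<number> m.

value=1.490e-05 m

Every step maintains exact precision; printed values are rounded, and a single final rounding to four significant figures.
Convert: Distance L = 1.020e+05 mm = 102.0 m.
Convert: Hardness H = 3.747 GPa = 3.747e+09 Pa.
Convert: Pin diameter d = 5.893 mm = 0.005893 m. Contact area A = π·d²/4 = π·(0.005893 m)²/4 = 2.727e-05 m².
Expressed in SI base units: W = 1218 N, H = 3.747e+09 Pa, K = 1.226e-05.
Apply Archard: V = K·W·L/H = 1.226e-05 · 1218 · 102.0 / 3.747e+09 = 4.065e-10 m³.
Depth of wear h = V/A = 4.065e-10 / 2.727e-05 = 1.490e-05 m.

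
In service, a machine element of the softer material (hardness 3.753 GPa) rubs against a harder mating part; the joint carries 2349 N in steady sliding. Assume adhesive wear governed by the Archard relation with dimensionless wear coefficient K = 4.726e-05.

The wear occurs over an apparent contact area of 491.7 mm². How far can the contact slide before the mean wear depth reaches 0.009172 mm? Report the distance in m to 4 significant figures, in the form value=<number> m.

The intermediates are printed rounded. All arithmetic holds full precision. Rounded just once to four significant digits.
Hardness H = 3.753 GPa = 3.753e+09 Pa.
Contact area A = 491.7 mm² = 4.917e-04 m².
Depth limit h_lim = 0.009172 mm = 9.172e-06 m.
In SI base units, W = 2349 N, H = 3.753e+09 Pa, K = 4.726e-05.
Volume at the limit: V_lim = h_lim·A = 9.172e-06 · 4.917e-04 = 4.510e-09 m³.
Sliding life L = V_lim·H/(K·W) = 4.510e-09 · 3.753e+09 / (4.726e-05 · 2349) = 152.5 m.

value=152.5 m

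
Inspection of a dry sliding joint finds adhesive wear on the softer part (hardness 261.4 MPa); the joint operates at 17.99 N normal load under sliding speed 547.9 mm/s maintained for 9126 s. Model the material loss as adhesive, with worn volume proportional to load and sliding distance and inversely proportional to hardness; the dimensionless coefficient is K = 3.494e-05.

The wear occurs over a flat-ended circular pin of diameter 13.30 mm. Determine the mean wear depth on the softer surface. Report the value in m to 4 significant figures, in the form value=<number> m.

All arithmetic keeps full precision, and intermediates are displayed rounded; rounded once at the end: 4 significant digits.
Sliding speed v = 547.9 mm/s = 0.5479 m/s. Sliding distance L = v·t = 0.5479 m/s × 9126 s = 5000 m.
Hardness H = 261.4 MPa = 2.614e+08 Pa.
Pin diameter d = 13.30 mm = 0.01330 m. Contact area A = π·d²/4 = π·(0.01330 m)²/4 = 1.389e-04 m².
In SI base units, W = 17.99 N, H = 2.614e+08 Pa, K = 3.494e-05.
The Archard volume V = K·W·L/H = 3.494e-05 · 17.99 · 5000 / 2.614e+08 = 1.202e-08 m³.
Mean wear depth h = V/A = 1.202e-08 / 1.389e-04 = 8.654e-05 m.

value=8.654e-05 m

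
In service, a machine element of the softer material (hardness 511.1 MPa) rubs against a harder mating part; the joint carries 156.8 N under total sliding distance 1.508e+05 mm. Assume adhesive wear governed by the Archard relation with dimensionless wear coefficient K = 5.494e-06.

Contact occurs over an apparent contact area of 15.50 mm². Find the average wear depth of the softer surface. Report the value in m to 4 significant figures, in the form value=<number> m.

Intermediate values are shown rounded; every step carries full precision. Rounded once at the end: four significant digits.
Convert: Path length L = 1.508e+05 mm = 150.8 m.
Convert: Hardness H = 511.1 MPa = 5.111e+08 Pa.
Convert: Contact area A = 15.50 mm² = 1.550e-05 m².
In SI base units: W = 156.8 N, H = 5.111e+08 Pa, K = 5.494e-06.
Wear volume V = K·W·L/H = 5.494e-06 · 156.8 · 150.8 / 5.111e+08 = 2.542e-10 m³.
Wear depth h = V/A = 2.542e-10 / 1.550e-05 = 1.640e-05 m.

value=1.640e-05 m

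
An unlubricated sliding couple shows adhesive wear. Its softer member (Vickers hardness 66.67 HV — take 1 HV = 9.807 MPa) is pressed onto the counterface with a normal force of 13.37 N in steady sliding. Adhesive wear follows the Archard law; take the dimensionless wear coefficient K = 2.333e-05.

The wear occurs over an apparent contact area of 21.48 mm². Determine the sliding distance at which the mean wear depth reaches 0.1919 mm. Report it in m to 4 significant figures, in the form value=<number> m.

value=8640 m

All arithmetic holds exact precision — intermediates appear rounded. Rounded once at the end, at 4 significant figures.
Convert: Hardness H = 66.67 HV × 9.807 MPa/HV = 653.8 MPa = 6.538e+08 Pa.
Convert: Contact area A = 21.48 mm² = 2.148e-05 m².
Convert: Depth limit h_lim = 0.1919 mm = 1.919e-04 m.
Expressed in SI base units: W = 13.37 N, H = 6.538e+08 Pa, K = 2.333e-05.
Allowed volume V_lim = h_lim·A = 1.919e-04 · 2.148e-05 = 4.122e-09 m³.
Thus life L = V_lim·H/(K·W) = 4.122e-09 · 6.538e+08 / (2.333e-05 · 13.37) = 8640 m.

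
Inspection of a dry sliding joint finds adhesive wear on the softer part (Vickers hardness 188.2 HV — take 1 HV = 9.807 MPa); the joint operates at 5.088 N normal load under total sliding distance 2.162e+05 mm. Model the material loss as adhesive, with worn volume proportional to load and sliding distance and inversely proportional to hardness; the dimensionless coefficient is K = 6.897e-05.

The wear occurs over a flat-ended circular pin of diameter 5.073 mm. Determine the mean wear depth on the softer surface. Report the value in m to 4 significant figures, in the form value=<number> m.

Intermediate values are displayed rounded; all working math holds full precision, and a lone final rounding, at 4 significant digits.
The distance L = 2.162e+05 mm = 216.2 m.
Hardness H = 188.2 HV × 9.807 MPa/HV = 1846 MPa = 1.846e+09 Pa.
Pin diameter d = 5.073 mm = 0.005073 m. Contact area A = π·d²/4 = π·(0.005073 m)²/4 = 2.021e-05 m².
As SI base values: W = 5.088 N, H = 1.846e+09 Pa, K = 6.897e-05.
Wear volume V = K·W·L/H = 6.897e-05 · 5.088 · 216.2 / 1.846e+09 = 4.111e-11 m³.
Mean depth h = V/A = 4.111e-11 / 2.021e-05 = 2.034e-06 m.

value=2.034e-06 m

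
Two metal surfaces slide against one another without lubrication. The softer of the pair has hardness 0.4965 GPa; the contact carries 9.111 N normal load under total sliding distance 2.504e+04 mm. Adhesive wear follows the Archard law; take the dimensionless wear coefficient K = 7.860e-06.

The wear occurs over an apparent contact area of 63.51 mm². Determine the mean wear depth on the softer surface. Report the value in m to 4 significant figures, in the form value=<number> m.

value=5.687e-08 m

All working math runs at exact precision; shown intermediates are rounded. Rounded just once: four significant figures.
Convert: Path length L = 2.504e+04 mm = 25.04 m.
Convert: Hardness H = 0.4965 GPa = 4.965e+08 Pa.
Convert: Contact area A = 63.51 mm² = 6.351e-05 m².
Collected in SI base units: W = 9.111 N, H = 4.965e+08 Pa, K = 7.860e-06.
Apply Archard: V = K·W·L/H = 7.860e-06 · 9.111 · 25.04 / 4.965e+08 = 3.612e-12 m³.
Mean wear depth h = V/A = 3.612e-12 / 6.351e-05 = 5.687e-08 m.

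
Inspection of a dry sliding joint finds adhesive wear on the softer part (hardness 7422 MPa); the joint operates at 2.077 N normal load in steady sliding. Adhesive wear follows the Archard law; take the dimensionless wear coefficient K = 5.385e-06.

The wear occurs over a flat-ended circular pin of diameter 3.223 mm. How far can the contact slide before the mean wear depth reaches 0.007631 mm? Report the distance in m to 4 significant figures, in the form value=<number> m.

The algebra holds full float precision — intermediate values are shown rounded — one final rounding, at four significant figures.
Hardness H = 7422 MPa = 7.422e+09 Pa.
Pin diameter d = 3.223 mm = 0.003223 m. Contact area A = π·d²/4 = π·(0.003223 m)²/4 = 8.159e-06 m².
Depth limit h_lim = 0.007631 mm = 7.631e-06 m.
In SI base units, W = 2.077 N, H = 7.422e+09 Pa, K = 5.385e-06.
Volume at the limit: V_lim = h_lim·A = 7.631e-06 · 8.159e-06 = 6.226e-11 m³.
Life L = V_lim·H/(K·W) = 6.226e-11 · 7.422e+09 / (5.385e-06 · 2.077) = 4.131e+04 m.

value=4.131e+04 m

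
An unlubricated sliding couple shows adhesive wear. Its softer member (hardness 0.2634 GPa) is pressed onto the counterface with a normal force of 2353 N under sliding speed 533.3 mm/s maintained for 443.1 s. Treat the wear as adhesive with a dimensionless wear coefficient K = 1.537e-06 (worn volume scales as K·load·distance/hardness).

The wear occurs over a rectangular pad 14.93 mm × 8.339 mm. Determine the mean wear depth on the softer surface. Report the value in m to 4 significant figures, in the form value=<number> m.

value=2.606e-05 m

Printed values are rounded; each operation keeps exact precision — a single final rounding: four significant digits.
Convert: Sliding speed v = 533.3 mm/s = 0.5333 m/s. Total distance L = v·t = 0.5333 m/s × 443.1 s = 236.3 m.
Convert: Hardness H = 0.2634 GPa = 2.634e+08 Pa.
Convert: Pad sides 14.93 mm × 8.339 mm = 0.01493 m × 0.008339 m. Contact area A = 0.01493 m × 0.008339 m = 1.245e-04 m².
SI base units throughout: W = 2353 N, H = 2.634e+08 Pa, K = 1.537e-06.
The Archard volume V = K·W·L/H = 1.537e-06 · 2353 · 236.3 / 2.634e+08 = 3.245e-09 m³.
Average depth h = V/A = 3.245e-09 / 1.245e-04 = 2.606e-05 m.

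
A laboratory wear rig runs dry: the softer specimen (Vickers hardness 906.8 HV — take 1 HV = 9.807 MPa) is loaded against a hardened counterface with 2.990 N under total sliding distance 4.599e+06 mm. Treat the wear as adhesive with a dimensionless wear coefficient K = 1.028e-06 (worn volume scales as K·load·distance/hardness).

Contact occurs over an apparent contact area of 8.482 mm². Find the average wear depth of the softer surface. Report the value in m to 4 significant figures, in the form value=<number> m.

value=1.874e-07 m

The algebra runs at full float precision; the intermediates appear rounded — a lone final rounding to 4 significant figures.
Convert: Total distance L = 4.599e+06 mm = 4599 m.
Convert: Hardness H = 906.8 HV × 9.807 MPa/HV = 8893 MPa = 8.893e+09 Pa.
Convert: Contact area A = 8.482 mm² = 8.482e-06 m².
Expressed in SI base units: W = 2.990 N, H = 8.893e+09 Pa, K = 1.028e-06.
Apply Archard: V = K·W·L/H = 1.028e-06 · 2.990 · 4599 / 8.893e+09 = 1.590e-12 m³.
Average depth h = V/A = 1.590e-12 / 8.482e-06 = 1.874e-07 m.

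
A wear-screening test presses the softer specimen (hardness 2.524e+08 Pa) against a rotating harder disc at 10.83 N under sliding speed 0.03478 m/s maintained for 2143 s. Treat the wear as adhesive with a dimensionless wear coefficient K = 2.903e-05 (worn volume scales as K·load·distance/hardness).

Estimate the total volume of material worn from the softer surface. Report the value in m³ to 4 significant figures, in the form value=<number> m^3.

Intermediates are displayed rounded, and each operation runs at full float precision, and one last rounding to four significant digits.
Distance L = v·t = 0.03478 m/s × 2143 s = 74.53 m.
SI base units throughout: W = 10.83 N, H = 2.524e+08 Pa, K = 2.903e-05.
The Archard volume V = K·W·L/H = 2.903e-05 · 10.83 · 74.53 / 2.524e+08 = 9.284e-11 m³.

value=9.284e-11 m^3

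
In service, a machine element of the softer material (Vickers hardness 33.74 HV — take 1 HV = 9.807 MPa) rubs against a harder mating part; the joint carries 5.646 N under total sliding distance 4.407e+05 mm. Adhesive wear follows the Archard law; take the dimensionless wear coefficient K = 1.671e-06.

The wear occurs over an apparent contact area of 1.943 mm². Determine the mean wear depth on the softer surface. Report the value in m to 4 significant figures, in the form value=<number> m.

All arithmetic carries exact precision — displayed values are rounded, and one last rounding, at four significant figures.
Distance covered L = 4.407e+05 mm = 440.7 m.
Hardness H = 33.74 HV × 9.807 MPa/HV = 330.9 MPa = 3.309e+08 Pa.
Contact area A = 1.943 mm² = 1.943e-06 m².
In SI base units, W = 5.646 N, H = 3.309e+08 Pa, K = 1.671e-06.
Apply Archard: V = K·W·L/H = 1.671e-06 · 5.646 · 440.7 / 3.309e+08 = 1.257e-11 m³.
Mean depth h = V/A = 1.257e-11 / 1.943e-06 = 6.467e-06 m.

value=6.467e-06 m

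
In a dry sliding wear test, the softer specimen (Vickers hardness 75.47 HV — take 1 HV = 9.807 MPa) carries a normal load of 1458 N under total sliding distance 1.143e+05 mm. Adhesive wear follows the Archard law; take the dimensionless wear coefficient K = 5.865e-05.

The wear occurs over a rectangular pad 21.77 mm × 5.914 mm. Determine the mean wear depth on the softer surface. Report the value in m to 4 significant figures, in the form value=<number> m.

Intermediates are shown rounded; all arithmetic keeps exact precision; one last rounding, at 4 significant digits.
The distance L = 1.143e+05 mm = 114.3 m.
Hardness H = 75.47 HV × 9.807 MPa/HV = 740.1 MPa = 7.401e+08 Pa.
Pad sides 21.77 mm × 5.914 mm = 0.02177 m × 0.005914 m. Contact area A = 0.02177 m × 0.005914 m = 1.287e-04 m².
In SI base units: W = 1458 N, H = 7.401e+08 Pa, K = 5.865e-05.
Apply Archard: V = K·W·L/H = 5.865e-05 · 1458 · 114.3 / 7.401e+08 = 1.321e-08 m³.
Mean depth h = V/A = 1.321e-08 / 1.287e-04 = 1.026e-04 m.

value=1.026e-04 m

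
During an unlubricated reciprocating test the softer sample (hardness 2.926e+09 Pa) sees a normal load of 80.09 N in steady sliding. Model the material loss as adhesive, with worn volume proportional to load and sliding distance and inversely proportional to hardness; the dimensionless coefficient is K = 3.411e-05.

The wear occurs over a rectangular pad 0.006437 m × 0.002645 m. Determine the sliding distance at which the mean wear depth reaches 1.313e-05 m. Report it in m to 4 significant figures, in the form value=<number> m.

value=239.4 m

Every step carries full float precision. Shown intermediates are rounded; rounded just once to 4 significant figures.
Convert: Contact area A = 0.006437 m × 0.002645 m = 1.703e-05 m².
In SI base units, W = 80.09 N, H = 2.926e+09 Pa, K = 3.411e-05.
Volume at the limit: V_lim = h_lim·A = 1.313e-05 · 1.703e-05 = 2.235e-10 m³.
So the life L = V_lim·H/(K·W) = 2.235e-10 · 2.926e+09 / (3.411e-05 · 80.09) = 239.4 m.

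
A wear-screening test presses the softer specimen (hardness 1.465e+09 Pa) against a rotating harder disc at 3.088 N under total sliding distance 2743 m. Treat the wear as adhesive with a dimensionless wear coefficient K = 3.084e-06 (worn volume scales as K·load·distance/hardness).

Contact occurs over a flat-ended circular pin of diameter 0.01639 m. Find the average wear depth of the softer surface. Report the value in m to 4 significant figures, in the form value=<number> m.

Intermediates are printed rounded; every step runs at exact precision; a lone final rounding: 4 significant figures.
Convert: Contact area A = π·d²/4 = π·(0.01639 m)²/4 = 2.110e-04 m².
Working in SI base units: W = 3.088 N, H = 1.465e+09 Pa, K = 3.084e-06.
Apply Archard: V = K·W·L/H = 3.084e-06 · 3.088 · 2743 / 1.465e+09 = 1.783e-11 m³.
Mean wear depth h = V/A = 1.783e-11 / 2.110e-04 = 8.451e-08 m.

value=8.451e-08 m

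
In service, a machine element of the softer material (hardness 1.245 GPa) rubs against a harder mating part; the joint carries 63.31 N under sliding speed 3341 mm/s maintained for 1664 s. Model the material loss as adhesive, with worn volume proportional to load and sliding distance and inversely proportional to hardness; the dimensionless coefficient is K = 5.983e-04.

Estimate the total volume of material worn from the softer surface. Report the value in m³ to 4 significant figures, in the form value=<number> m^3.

value=1.691e-07 m^3

Intermediates are shown rounded — the computation keeps exact precision, and a single final rounding, at 4 significant digits.
Convert: Sliding speed v = 3341 mm/s = 3.341 m/s. Distance L = v·t = 3.341 m/s × 1664 s = 5559 m.
Convert: Hardness H = 1.245 GPa = 1.245e+09 Pa.
Restated in SI base units: W = 63.31 N, H = 1.245e+09 Pa, K = 5.983e-04.
The Archard volume V = K·W·L/H = 5.983e-04 · 63.31 · 5559 / 1.245e+09 = 1.691e-07 m³.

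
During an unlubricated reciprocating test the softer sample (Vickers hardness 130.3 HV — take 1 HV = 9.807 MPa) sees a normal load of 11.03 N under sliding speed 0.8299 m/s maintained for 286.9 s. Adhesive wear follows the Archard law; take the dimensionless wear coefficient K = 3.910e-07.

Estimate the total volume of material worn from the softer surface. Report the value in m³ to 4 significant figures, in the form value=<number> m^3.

value=8.036e-13 m^3

The computation maintains exact precision. Shown intermediates are rounded; a single final rounding, at four significant digits.
Convert: Sliding distance L = v·t = 0.8299 m/s × 286.9 s = 238.1 m.
Convert: Hardness H = 130.3 HV × 9.807 MPa/HV = 1278 MPa = 1.278e+09 Pa.
Expressed in SI base units: W = 11.03 N, H = 1.278e+09 Pa, K = 3.910e-07.
The Archard volume V = K·W·L/H = 3.910e-07 · 11.03 · 238.1 / 1.278e+09 = 8.036e-13 m³.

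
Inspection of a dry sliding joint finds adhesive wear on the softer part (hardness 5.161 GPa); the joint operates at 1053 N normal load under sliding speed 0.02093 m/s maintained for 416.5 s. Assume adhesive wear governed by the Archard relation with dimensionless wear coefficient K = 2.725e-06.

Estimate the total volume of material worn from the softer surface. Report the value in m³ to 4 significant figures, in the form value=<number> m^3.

The algebra maintains full float precision; displayed values are rounded; one final rounding to 4 significant digits.
Convert: Sliding distance L = v·t = 0.02093 m/s × 416.5 s = 8.717 m.
Convert: Hardness H = 5.161 GPa = 5.161e+09 Pa.
Restated in SI base units: W = 1053 N, H = 5.161e+09 Pa, K = 2.725e-06.
Archard volume V = K·W·L/H = 2.725e-06 · 1053 · 8.717 / 5.161e+09 = 4.847e-12 m³.

value=4.847e-12 m^3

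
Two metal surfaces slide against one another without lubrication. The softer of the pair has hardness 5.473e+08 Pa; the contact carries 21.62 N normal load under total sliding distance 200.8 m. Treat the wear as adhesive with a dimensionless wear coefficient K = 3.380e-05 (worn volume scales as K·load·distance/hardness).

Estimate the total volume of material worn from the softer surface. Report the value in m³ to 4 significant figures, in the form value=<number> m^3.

Intermediate values are displayed rounded — each operation holds exact precision, and rounded just once to 4 significant figures.
Restated in SI base units: W = 21.62 N, H = 5.473e+08 Pa, K = 3.380e-05.
Wear volume V = K·W·L/H = 3.380e-05 · 21.62 · 200.8 / 5.473e+08 = 2.681e-10 m³.

value=2.681e-10 m^3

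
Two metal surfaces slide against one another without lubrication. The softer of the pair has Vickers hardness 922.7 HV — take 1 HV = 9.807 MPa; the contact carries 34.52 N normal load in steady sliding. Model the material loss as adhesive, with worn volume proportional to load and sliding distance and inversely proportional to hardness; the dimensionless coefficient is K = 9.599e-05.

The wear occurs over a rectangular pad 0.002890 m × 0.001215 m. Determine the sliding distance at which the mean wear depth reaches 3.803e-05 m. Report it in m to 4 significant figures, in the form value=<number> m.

Intermediate values are displayed rounded — each operation maintains exact precision. Rounded just once, at 4 significant figures.
Hardness H = 922.7 HV × 9.807 MPa/HV = 9049 MPa = 9.049e+09 Pa.
Contact area A = 0.002890 m × 0.001215 m = 3.511e-06 m².
Expressed in SI base units: W = 34.52 N, H = 9.049e+09 Pa, K = 9.599e-05.
At the depth limit, V_lim = h_lim·A = 3.803e-05 · 3.511e-06 = 1.335e-10 m³.
So the life L = V_lim·H/(K·W) = 1.335e-10 · 9.049e+09 / (9.599e-05 · 34.52) = 364.7 m.

value=364.7 m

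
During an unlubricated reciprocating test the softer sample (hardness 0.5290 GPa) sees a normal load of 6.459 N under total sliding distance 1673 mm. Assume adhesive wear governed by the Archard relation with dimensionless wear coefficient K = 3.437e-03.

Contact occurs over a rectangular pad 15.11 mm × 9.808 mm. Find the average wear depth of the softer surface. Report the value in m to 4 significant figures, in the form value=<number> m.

All arithmetic carries full precision; displayed values are rounded, and one final rounding to four significant figures.
Convert: Distance covered L = 1673 mm = 1.673 m.
Convert: Hardness H = 0.5290 GPa = 5.290e+08 Pa.
Convert: Pad sides 15.11 mm × 9.808 mm = 0.01511 m × 0.009808 m. Contact area A = 0.01511 m × 0.009808 m = 1.482e-04 m².
SI base units throughout: W = 6.459 N, H = 5.290e+08 Pa, K = 3.437e-03.
Archard volume V = K·W·L/H = 3.437e-03 · 6.459 · 1.673 / 5.290e+08 = 7.021e-11 m³.
Depth of wear h = V/A = 7.021e-11 / 1.482e-04 = 4.737e-07 m.

value=4.737e-07 m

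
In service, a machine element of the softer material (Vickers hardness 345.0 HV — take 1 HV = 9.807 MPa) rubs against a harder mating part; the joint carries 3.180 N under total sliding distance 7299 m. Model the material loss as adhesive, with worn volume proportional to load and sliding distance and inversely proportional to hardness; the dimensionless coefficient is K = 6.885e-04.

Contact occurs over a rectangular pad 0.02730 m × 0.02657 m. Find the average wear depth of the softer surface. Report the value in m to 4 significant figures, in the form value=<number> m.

value=6.512e-06 m

Printed values are rounded, and each operation maintains full float precision. Rounded once at the end to 4 significant figures.
Convert: Hardness H = 345.0 HV × 9.807 MPa/HV = 3383 MPa = 3.383e+09 Pa.
Convert: Contact area A = 0.02730 m × 0.02657 m = 7.254e-04 m².
As SI base values: W = 3.180 N, H = 3.383e+09 Pa, K = 6.885e-04.
The Archard volume V = K·W·L/H = 6.885e-04 · 3.180 · 7299 / 3.383e+09 = 4.723e-09 m³.
Mean depth h = V/A = 4.723e-09 / 7.254e-04 = 6.512e-06 m.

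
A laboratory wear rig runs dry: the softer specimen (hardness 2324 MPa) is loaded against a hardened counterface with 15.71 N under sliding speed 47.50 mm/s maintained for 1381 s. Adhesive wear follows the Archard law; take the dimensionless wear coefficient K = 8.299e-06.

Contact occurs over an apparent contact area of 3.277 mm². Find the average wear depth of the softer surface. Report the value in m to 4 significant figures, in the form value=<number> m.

The intermediates are printed rounded. All arithmetic carries full precision, and one final rounding to four significant digits.
Sliding speed v = 47.50 mm/s = 0.04750 m/s. Distance covered L = v·t = 0.04750 m/s × 1381 s = 65.60 m.
Hardness H = 2324 MPa = 2.324e+09 Pa.
Contact area A = 3.277 mm² = 3.277e-06 m².
Expressed in SI base units: W = 15.71 N, H = 2.324e+09 Pa, K = 8.299e-06.
By Archard's law, V = K·W·L/H = 8.299e-06 · 15.71 · 65.60 / 2.324e+09 = 3.680e-12 m³.
Mean depth h = V/A = 3.680e-12 / 3.277e-06 = 1.123e-06 m.

value=1.123e-06 m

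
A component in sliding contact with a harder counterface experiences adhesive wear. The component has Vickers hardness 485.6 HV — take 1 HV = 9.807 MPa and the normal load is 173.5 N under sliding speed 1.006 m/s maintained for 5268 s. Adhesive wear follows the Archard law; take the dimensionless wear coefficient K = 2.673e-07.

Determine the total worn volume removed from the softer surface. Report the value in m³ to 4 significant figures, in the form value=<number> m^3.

Every step holds full precision — intermediate values are printed rounded, and one final rounding: 4 significant figures.
Convert: Total distance L = v·t = 1.006 m/s × 5268 s = 5300 m.
Convert: Hardness H = 485.6 HV × 9.807 MPa/HV = 4762 MPa = 4.762e+09 Pa.
Restated in SI base units: W = 173.5 N, H = 4.762e+09 Pa, K = 2.673e-07.
Apply Archard: V = K·W·L/H = 2.673e-07 · 173.5 · 5300 / 4.762e+09 = 5.161e-11 m³.

value=5.161e-11 m^3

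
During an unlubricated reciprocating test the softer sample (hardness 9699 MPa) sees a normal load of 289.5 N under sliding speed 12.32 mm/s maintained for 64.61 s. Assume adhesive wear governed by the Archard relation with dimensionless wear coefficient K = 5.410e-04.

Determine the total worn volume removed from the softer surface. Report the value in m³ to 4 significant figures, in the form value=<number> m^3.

value=1.285e-11 m^3

Each operation maintains exact precision; intermediate values are printed rounded — rounded just once: four significant figures.
Sliding speed v = 12.32 mm/s = 0.01232 m/s. Distance covered L = v·t = 0.01232 m/s × 64.61 s = 0.7960 m.
Hardness H = 9699 MPa = 9.699e+09 Pa.
Working in SI base units: W = 289.5 N, H = 9.699e+09 Pa, K = 5.410e-04.
The Archard volume V = K·W·L/H = 5.410e-04 · 289.5 · 0.7960 / 9.699e+09 = 1.285e-11 m³.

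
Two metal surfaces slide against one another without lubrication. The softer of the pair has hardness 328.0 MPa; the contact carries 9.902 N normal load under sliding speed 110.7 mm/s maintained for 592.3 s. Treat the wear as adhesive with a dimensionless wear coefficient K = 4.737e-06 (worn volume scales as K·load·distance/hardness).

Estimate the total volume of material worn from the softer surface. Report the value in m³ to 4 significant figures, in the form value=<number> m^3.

All arithmetic keeps exact precision; intermediate values are printed rounded, and rounded once at the end, at 4 significant figures.
Convert: Sliding speed v = 110.7 mm/s = 0.1107 m/s. Distance L = v·t = 0.1107 m/s × 592.3 s = 65.57 m.
Convert: Hardness H = 328.0 MPa = 3.280e+08 Pa.
As SI base values: W = 9.902 N, H = 3.280e+08 Pa, K = 4.737e-06.
Archard relation: V = K·W·L/H = 4.737e-06 · 9.902 · 65.57 / 3.280e+08 = 9.377e-12 m³.

value=9.377e-12 m^3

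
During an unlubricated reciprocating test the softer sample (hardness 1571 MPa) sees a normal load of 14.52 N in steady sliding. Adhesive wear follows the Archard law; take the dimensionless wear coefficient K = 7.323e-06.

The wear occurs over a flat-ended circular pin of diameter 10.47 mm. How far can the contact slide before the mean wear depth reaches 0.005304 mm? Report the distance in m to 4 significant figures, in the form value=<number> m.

Each operation holds exact precision. The intermediates are shown rounded. Rounded just once to four significant figures.
Hardness H = 1571 MPa = 1.571e+09 Pa.
Pin diameter d = 10.47 mm = 0.01047 m. Contact area A = π·d²/4 = π·(0.01047 m)²/4 = 8.610e-05 m².
Depth limit h_lim = 0.005304 mm = 5.304e-06 m.
Expressed in SI base units: W = 14.52 N, H = 1.571e+09 Pa, K = 7.323e-06.
Wearable volume V_lim = h_lim·A = 5.304e-06 · 8.610e-05 = 4.567e-10 m³.
So the life L = V_lim·H/(K·W) = 4.567e-10 · 1.571e+09 / (7.323e-06 · 14.52) = 6747 m.

value=6747 m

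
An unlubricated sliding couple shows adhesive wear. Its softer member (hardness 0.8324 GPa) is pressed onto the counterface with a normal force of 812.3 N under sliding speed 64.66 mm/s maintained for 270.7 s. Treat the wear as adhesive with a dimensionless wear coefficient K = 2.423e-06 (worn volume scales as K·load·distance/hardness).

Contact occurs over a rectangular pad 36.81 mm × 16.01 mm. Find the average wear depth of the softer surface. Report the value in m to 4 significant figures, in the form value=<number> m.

value=7.023e-08 m

Intermediate values are printed rounded, and all working math holds exact precision. Rounded once at the end: 4 significant figures.
Sliding speed v = 64.66 mm/s = 0.06466 m/s. Distance L = v·t = 0.06466 m/s × 270.7 s = 17.50 m.
Hardness H = 0.8324 GPa = 8.324e+08 Pa.
Pad sides 36.81 mm × 16.01 mm = 0.03681 m × 0.01601 m. Contact area A = 0.03681 m × 0.01601 m = 5.893e-04 m².
Working in SI base units: W = 812.3 N, H = 8.324e+08 Pa, K = 2.423e-06.
The Archard volume V = K·W·L/H = 2.423e-06 · 812.3 · 17.50 / 8.324e+08 = 4.139e-11 m³.
Depth of wear h = V/A = 4.139e-11 / 5.893e-04 = 7.023e-08 m.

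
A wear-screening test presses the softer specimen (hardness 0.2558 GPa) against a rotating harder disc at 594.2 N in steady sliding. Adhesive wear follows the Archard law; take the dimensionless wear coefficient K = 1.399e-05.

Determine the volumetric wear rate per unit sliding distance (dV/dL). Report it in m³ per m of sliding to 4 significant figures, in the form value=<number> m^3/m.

Every step holds full float precision. Shown intermediates are rounded — one last rounding, at 4 significant digits.
Convert: Hardness H = 0.2558 GPa = 2.558e+08 Pa.
Restated in SI base units: W = 594.2 N, H = 2.558e+08 Pa, K = 1.399e-05.
Wear rate dV/dL = K·W/H: 1.399e-05 · 594.2 / 2.558e+08 = 3.250e-11 m³/m.

value=3.250e-11 m^3/m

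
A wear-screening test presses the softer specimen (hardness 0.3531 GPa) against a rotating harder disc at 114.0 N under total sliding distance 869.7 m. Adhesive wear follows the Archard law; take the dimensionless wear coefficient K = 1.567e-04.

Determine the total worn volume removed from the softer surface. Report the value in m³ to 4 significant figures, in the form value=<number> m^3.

value=4.400e-08 m^3

Every step runs at full float precision; shown intermediates are rounded, and a lone final rounding, at 4 significant figures.
Convert: Hardness H = 0.3531 GPa = 3.531e+08 Pa.
Expressed in SI base units: W = 114.0 N, H = 3.531e+08 Pa, K = 1.567e-04.
Worn volume V = K·W·L/H = 1.567e-04 · 114.0 · 869.7 / 3.531e+08 = 4.400e-08 m³.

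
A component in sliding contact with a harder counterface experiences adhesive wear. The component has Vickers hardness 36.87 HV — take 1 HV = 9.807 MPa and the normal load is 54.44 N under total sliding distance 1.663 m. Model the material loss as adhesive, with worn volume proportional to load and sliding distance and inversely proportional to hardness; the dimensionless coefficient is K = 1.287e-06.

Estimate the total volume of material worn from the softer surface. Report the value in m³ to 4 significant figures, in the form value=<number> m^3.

value=3.222e-13 m^3

All arithmetic runs at full precision; intermediates appear rounded; a single final rounding to four significant figures.
Hardness H = 36.87 HV × 9.807 MPa/HV = 361.6 MPa = 3.616e+08 Pa.
Working in SI base units: W = 54.44 N, H = 3.616e+08 Pa, K = 1.287e-06.
The Archard volume V = K·W·L/H = 1.287e-06 · 54.44 · 1.663 / 3.616e+08 = 3.222e-13 m³.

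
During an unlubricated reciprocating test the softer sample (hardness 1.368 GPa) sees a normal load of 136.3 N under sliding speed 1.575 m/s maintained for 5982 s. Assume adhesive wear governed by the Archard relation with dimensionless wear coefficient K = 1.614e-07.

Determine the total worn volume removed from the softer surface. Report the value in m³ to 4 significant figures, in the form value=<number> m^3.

The computation keeps exact precision. The intermediates are shown rounded. Rounded once at the end to four significant digits.
Convert: Path length L = v·t = 1.575 m/s × 5982 s = 9422 m.
Convert: Hardness H = 1.368 GPa = 1.368e+09 Pa.
In SI base units: W = 136.3 N, H = 1.368e+09 Pa, K = 1.614e-07.
Worn volume V = K·W·L/H = 1.614e-07 · 136.3 · 9422 / 1.368e+09 = 1.515e-10 m³.

value=1.515e-10 m^3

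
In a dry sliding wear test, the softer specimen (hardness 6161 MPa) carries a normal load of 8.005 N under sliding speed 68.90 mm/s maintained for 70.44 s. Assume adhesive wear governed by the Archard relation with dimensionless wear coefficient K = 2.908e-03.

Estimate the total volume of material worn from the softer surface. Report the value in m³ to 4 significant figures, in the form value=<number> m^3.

value=1.834e-11 m^3

The intermediates are displayed rounded. All working math carries full precision — one last rounding to 4 significant figures.
Sliding speed v = 68.90 mm/s = 0.06890 m/s. Total distance L = v·t = 0.06890 m/s × 70.44 s = 4.853 m.
Hardness H = 6161 MPa = 6.161e+09 Pa.
Restated in SI base units: W = 8.005 N, H = 6.161e+09 Pa, K = 2.908e-03.
Worn volume V = K·W·L/H = 2.908e-03 · 8.005 · 4.853 / 6.161e+09 = 1.834e-11 m³.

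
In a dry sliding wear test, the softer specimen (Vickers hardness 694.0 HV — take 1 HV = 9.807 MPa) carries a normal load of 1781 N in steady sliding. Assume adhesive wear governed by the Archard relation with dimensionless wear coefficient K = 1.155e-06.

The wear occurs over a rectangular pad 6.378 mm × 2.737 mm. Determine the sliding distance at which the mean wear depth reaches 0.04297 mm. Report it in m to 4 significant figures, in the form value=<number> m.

Intermediates are printed rounded — the computation holds exact precision, and a single final rounding: 4 significant figures.
Convert: Hardness H = 694.0 HV × 9.807 MPa/HV = 6806 MPa = 6.806e+09 Pa.
Convert: Pad sides 6.378 mm × 2.737 mm = 0.006378 m × 0.002737 m. Contact area A = 0.006378 m × 0.002737 m = 1.746e-05 m².
Convert: Depth limit h_lim = 0.04297 mm = 4.297e-05 m.
In SI base units, W = 1781 N, H = 6.806e+09 Pa, K = 1.155e-06.
At the depth limit, V_lim = h_lim·A = 4.297e-05 · 1.746e-05 = 7.501e-10 m³.
Life L = V_lim·H/(K·W) = 7.501e-10 · 6.806e+09 / (1.155e-06 · 1781) = 2482 m.

value=2482 m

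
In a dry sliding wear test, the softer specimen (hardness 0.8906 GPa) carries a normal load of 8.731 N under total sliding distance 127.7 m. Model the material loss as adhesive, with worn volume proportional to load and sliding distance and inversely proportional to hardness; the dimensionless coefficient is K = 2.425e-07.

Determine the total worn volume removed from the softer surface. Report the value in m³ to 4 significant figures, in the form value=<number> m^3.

value=3.036e-13 m^3

Every step holds exact precision. Intermediates are printed rounded; one final rounding to 4 significant digits.
Convert: Hardness H = 0.8906 GPa = 8.906e+08 Pa.
Expressed in SI base units: W = 8.731 N, H = 8.906e+08 Pa, K = 2.425e-07.
Wear volume V = K·W·L/H = 2.425e-07 · 8.731 · 127.7 / 8.906e+08 = 3.036e-13 m³.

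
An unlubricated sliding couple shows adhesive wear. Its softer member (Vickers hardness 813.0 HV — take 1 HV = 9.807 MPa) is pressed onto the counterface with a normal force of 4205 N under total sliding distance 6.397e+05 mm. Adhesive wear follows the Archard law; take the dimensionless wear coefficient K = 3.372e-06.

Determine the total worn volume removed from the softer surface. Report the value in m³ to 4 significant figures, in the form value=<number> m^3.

value=1.138e-09 m^3

Intermediate values are displayed rounded; the computation runs at full float precision — a lone final rounding, at four significant figures.
Convert: The distance L = 6.397e+05 mm = 639.7 m.
Convert: Hardness H = 813.0 HV × 9.807 MPa/HV = 7973 MPa = 7.973e+09 Pa.
Collected in SI base units: W = 4205 N, H = 7.973e+09 Pa, K = 3.372e-06.
The Archard volume V = K·W·L/H = 3.372e-06 · 4205 · 639.7 / 7.973e+09 = 1.138e-09 m³.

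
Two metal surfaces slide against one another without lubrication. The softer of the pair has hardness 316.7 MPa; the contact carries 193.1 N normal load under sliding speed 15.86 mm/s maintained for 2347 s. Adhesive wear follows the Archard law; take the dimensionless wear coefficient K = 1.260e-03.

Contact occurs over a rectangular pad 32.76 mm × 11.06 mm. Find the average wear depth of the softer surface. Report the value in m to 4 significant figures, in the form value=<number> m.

Displayed values are rounded; all arithmetic carries full precision; rounded just once to 4 significant digits.
Sliding speed v = 15.86 mm/s = 0.01586 m/s. Path length L = v·t = 0.01586 m/s × 2347 s = 37.22 m.
Hardness H = 316.7 MPa = 3.167e+08 Pa.
Pad sides 32.76 mm × 11.06 mm = 0.03276 m × 0.01106 m. Contact area A = 0.03276 m × 0.01106 m = 3.623e-04 m².
Expressed in SI base units: W = 193.1 N, H = 3.167e+08 Pa, K = 1.260e-03.
By Archard's law, V = K·W·L/H = 1.260e-03 · 193.1 · 37.22 / 3.167e+08 = 2.860e-08 m³.
Depth h = V/A = 2.860e-08 / 3.623e-04 = 7.893e-05 m.

value=7.893e-05 m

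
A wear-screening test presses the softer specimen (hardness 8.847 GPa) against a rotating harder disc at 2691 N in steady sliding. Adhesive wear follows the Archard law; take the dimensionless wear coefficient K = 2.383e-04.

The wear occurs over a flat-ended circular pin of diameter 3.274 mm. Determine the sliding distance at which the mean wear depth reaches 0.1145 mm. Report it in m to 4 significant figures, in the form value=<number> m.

value=13.30 m

All arithmetic runs at exact precision, and intermediates are shown rounded; one last rounding, at four significant figures.
Convert: Hardness H = 8.847 GPa = 8.847e+09 Pa.
Convert: Pin diameter d = 3.274 mm = 0.003274 m. Contact area A = π·d²/4 = π·(0.003274 m)²/4 = 8.419e-06 m².
Convert: Depth limit h_lim = 0.1145 mm = 1.145e-04 m.
Collected in SI base units: W = 2691 N, H = 8.847e+09 Pa, K = 2.383e-04.
Wearable volume V_lim = h_lim·A = 1.145e-04 · 8.419e-06 = 9.639e-10 m³.
Sliding life L = V_lim·H/(K·W) = 9.639e-10 · 8.847e+09 / (2.383e-04 · 2691) = 13.30 m.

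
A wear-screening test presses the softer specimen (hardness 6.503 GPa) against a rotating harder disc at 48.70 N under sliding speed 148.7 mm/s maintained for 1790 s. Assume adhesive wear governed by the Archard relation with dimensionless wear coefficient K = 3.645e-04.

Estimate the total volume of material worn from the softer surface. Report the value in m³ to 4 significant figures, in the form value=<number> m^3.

The intermediates are shown rounded; the algebra maintains exact precision. Rounded just once: four significant digits.
Sliding speed v = 148.7 mm/s = 0.1487 m/s. Distance L = v·t = 0.1487 m/s × 1790 s = 266.2 m.
Hardness H = 6.503 GPa = 6.503e+09 Pa.
SI base units throughout: W = 48.70 N, H = 6.503e+09 Pa, K = 3.645e-04.
Volume removed: V = K·W·L/H = 3.645e-04 · 48.70 · 266.2 / 6.503e+09 = 7.266e-10 m³.

value=7.266e-10 m^3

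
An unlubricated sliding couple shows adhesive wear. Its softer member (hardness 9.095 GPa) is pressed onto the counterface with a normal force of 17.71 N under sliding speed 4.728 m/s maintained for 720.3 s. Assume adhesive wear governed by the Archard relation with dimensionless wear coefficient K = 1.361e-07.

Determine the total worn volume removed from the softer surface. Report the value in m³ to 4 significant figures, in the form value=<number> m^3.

Intermediates are shown rounded; every step runs at full precision. Rounded once at the end to 4 significant digits.
Distance L = v·t = 4.728 m/s × 720.3 s = 3406 m.
Hardness H = 9.095 GPa = 9.095e+09 Pa.
Restated in SI base units: W = 17.71 N, H = 9.095e+09 Pa, K = 1.361e-07.
Wear volume V = K·W·L/H = 1.361e-07 · 17.71 · 3406 / 9.095e+09 = 9.025e-13 m³.

value=9.025e-13 m^3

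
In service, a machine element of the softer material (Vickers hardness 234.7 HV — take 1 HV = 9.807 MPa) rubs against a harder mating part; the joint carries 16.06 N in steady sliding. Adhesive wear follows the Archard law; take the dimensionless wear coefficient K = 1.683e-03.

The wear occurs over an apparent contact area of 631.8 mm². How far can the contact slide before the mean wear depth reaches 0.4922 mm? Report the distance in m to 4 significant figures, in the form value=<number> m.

All working math runs at full precision. Intermediates appear rounded — rounded once at the end: 4 significant figures.
Hardness H = 234.7 HV × 9.807 MPa/HV = 2302 MPa = 2.302e+09 Pa.
Contact area A = 631.8 mm² = 6.318e-04 m².
Depth limit h_lim = 0.4922 mm = 4.922e-04 m.
In SI base units: W = 16.06 N, H = 2.302e+09 Pa, K = 1.683e-03.
Allowed volume V_lim = h_lim·A = 4.922e-04 · 6.318e-04 = 3.110e-07 m³.
So the life L = V_lim·H/(K·W) = 3.110e-07 · 2.302e+09 / (1.683e-03 · 16.06) = 2.648e+04 m.

value=2.648e+04 m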